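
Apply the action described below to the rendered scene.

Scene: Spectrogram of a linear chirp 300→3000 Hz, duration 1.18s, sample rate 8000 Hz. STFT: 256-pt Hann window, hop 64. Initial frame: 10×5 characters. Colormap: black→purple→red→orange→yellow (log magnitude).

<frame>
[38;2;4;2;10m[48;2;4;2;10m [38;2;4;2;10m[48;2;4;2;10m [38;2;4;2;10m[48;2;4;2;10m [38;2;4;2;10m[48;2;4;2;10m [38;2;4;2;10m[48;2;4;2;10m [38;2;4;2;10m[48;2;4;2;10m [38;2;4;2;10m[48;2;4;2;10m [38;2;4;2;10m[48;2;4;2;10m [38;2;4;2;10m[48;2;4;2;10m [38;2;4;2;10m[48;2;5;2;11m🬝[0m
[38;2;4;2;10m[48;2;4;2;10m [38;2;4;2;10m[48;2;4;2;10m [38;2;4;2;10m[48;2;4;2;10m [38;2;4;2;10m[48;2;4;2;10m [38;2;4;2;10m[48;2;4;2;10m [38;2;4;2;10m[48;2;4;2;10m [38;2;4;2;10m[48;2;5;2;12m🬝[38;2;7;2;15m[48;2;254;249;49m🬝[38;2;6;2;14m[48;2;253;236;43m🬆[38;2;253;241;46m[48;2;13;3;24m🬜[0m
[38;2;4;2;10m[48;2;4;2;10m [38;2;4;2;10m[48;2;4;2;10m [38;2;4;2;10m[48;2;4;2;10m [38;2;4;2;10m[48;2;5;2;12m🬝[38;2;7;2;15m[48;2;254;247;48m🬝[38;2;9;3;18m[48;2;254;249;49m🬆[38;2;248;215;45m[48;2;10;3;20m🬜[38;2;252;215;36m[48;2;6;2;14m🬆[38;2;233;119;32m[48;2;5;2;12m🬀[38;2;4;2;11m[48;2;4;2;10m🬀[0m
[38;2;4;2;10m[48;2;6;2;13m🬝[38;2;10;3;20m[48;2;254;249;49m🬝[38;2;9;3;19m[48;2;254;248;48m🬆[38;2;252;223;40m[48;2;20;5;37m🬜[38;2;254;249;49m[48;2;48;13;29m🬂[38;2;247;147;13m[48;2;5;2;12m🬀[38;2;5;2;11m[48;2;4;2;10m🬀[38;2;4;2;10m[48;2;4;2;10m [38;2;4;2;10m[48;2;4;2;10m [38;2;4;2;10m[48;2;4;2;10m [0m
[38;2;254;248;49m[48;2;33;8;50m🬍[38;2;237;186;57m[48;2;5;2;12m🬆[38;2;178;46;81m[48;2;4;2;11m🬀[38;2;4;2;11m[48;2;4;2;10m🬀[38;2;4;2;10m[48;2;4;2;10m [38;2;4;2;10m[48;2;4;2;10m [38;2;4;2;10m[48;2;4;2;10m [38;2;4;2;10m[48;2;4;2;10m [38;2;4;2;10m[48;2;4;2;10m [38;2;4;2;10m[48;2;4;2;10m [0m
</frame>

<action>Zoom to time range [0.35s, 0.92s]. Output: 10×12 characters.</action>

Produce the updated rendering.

<frame>
[38;2;4;2;10m[48;2;4;2;10m [38;2;4;2;10m[48;2;4;2;10m [38;2;4;2;10m[48;2;4;2;10m [38;2;4;2;10m[48;2;4;2;10m [38;2;4;2;10m[48;2;4;2;10m [38;2;4;2;10m[48;2;4;2;10m [38;2;4;2;10m[48;2;4;2;10m [38;2;4;2;10m[48;2;4;2;10m [38;2;4;2;10m[48;2;4;2;10m [38;2;4;2;10m[48;2;4;2;10m [0m
[38;2;4;2;10m[48;2;4;2;10m [38;2;4;2;10m[48;2;4;2;10m [38;2;4;2;10m[48;2;4;2;10m [38;2;4;2;10m[48;2;4;2;10m [38;2;4;2;10m[48;2;4;2;10m [38;2;4;2;10m[48;2;4;2;10m [38;2;4;2;10m[48;2;4;2;10m [38;2;4;2;10m[48;2;4;2;10m [38;2;4;2;10m[48;2;4;2;10m [38;2;4;2;10m[48;2;4;2;10m [0m
[38;2;4;2;10m[48;2;4;2;10m [38;2;4;2;10m[48;2;4;2;10m [38;2;4;2;10m[48;2;4;2;10m [38;2;4;2;10m[48;2;4;2;10m [38;2;4;2;10m[48;2;4;2;10m [38;2;4;2;10m[48;2;4;2;10m [38;2;4;2;10m[48;2;4;2;10m [38;2;4;2;10m[48;2;4;2;10m [38;2;4;2;10m[48;2;4;2;10m [38;2;4;2;10m[48;2;4;2;10m [0m
[38;2;4;2;10m[48;2;4;2;10m [38;2;4;2;10m[48;2;4;2;10m [38;2;4;2;10m[48;2;4;2;10m [38;2;4;2;10m[48;2;4;2;10m [38;2;4;2;10m[48;2;4;2;10m [38;2;4;2;10m[48;2;4;2;10m [38;2;4;2;10m[48;2;4;2;10m [38;2;4;2;10m[48;2;4;2;10m [38;2;4;2;10m[48;2;4;2;10m [38;2;4;2;10m[48;2;4;2;11m🬝[0m
[38;2;4;2;10m[48;2;4;2;10m [38;2;4;2;10m[48;2;4;2;10m [38;2;4;2;10m[48;2;4;2;10m [38;2;4;2;10m[48;2;4;2;10m [38;2;4;2;10m[48;2;4;2;10m [38;2;4;2;10m[48;2;4;2;10m [38;2;4;2;10m[48;2;4;2;10m [38;2;4;2;10m[48;2;5;2;12m🬝[38;2;5;2;12m[48;2;19;5;35m🬝[38;2;39;10;32m[48;2;254;249;49m🬝[0m
[38;2;4;2;10m[48;2;4;2;10m [38;2;4;2;10m[48;2;4;2;10m [38;2;4;2;10m[48;2;4;2;10m [38;2;4;2;10m[48;2;4;2;10m [38;2;4;2;10m[48;2;5;2;11m🬝[38;2;4;2;11m[48;2;13;4;26m🬝[38;2;14;3;27m[48;2;250;163;14m🬝[38;2;22;5;40m[48;2;253;224;39m🬆[38;2;105;27;73m[48;2;253;231;42m🬟[38;2;254;243;47m[48;2;60;15;43m🬆[0m
[38;2;4;2;10m[48;2;4;2;10m [38;2;4;2;10m[48;2;4;2;11m🬝[38;2;4;2;10m[48;2;8;2;16m🬝[38;2;7;2;15m[48;2;47;11;82m🬝[38;2;15;3;28m[48;2;239;183;51m🬆[38;2;18;5;34m[48;2;243;191;45m🬀[38;2;248;214;46m[48;2;16;4;32m🬎[38;2;254;243;47m[48;2;28;7;39m🬀[38;2;18;5;34m[48;2;5;2;12m🬀[38;2;5;2;12m[48;2;4;2;10m🬀[0m
[38;2;6;2;13m[48;2;29;7;51m🬝[38;2;13;3;26m[48;2;251;199;29m🬎[38;2;68;17;54m[48;2;243;205;51m🬂[38;2;253;231;42m[48;2;105;26;60m🬎[38;2;253;222;38m[48;2;30;7;35m🬂[38;2;76;18;88m[48;2;7;2;16m🬀[38;2;5;2;13m[48;2;4;2;10m🬂[38;2;4;2;11m[48;2;4;2;10m🬀[38;2;4;2;10m[48;2;4;2;10m [38;2;4;2;10m[48;2;4;2;10m [0m
[38;2;251;215;38m[48;2;87;21;79m🬜[38;2;253;232;42m[48;2;19;4;35m🬆[38;2;201;55;77m[48;2;10;3;20m🬀[38;2;7;2;15m[48;2;4;2;10m🬀[38;2;5;2;11m[48;2;4;2;10m🬀[38;2;4;2;10m[48;2;4;2;10m [38;2;4;2;10m[48;2;4;2;10m [38;2;4;2;10m[48;2;4;2;10m [38;2;4;2;10m[48;2;4;2;10m [38;2;4;2;10m[48;2;4;2;10m [0m
[38;2;11;3;22m[48;2;4;2;11m🬀[38;2;5;2;12m[48;2;4;2;10m🬀[38;2;4;2;10m[48;2;4;2;10m [38;2;4;2;10m[48;2;4;2;10m [38;2;4;2;10m[48;2;4;2;10m [38;2;4;2;10m[48;2;4;2;10m [38;2;4;2;10m[48;2;4;2;10m [38;2;4;2;10m[48;2;4;2;10m [38;2;4;2;10m[48;2;4;2;10m [38;2;4;2;10m[48;2;4;2;10m [0m
[38;2;4;2;10m[48;2;4;2;10m [38;2;4;2;10m[48;2;4;2;10m [38;2;4;2;10m[48;2;4;2;10m [38;2;4;2;10m[48;2;4;2;10m [38;2;4;2;10m[48;2;4;2;10m [38;2;4;2;10m[48;2;4;2;10m [38;2;4;2;10m[48;2;4;2;10m [38;2;4;2;10m[48;2;4;2;10m [38;2;4;2;10m[48;2;4;2;10m [38;2;4;2;10m[48;2;4;2;10m [0m
[38;2;4;2;10m[48;2;4;2;10m [38;2;4;2;10m[48;2;4;2;10m [38;2;4;2;10m[48;2;4;2;10m [38;2;4;2;10m[48;2;4;2;10m [38;2;4;2;10m[48;2;4;2;10m [38;2;4;2;10m[48;2;4;2;10m [38;2;4;2;10m[48;2;4;2;10m [38;2;4;2;10m[48;2;4;2;10m [38;2;4;2;10m[48;2;4;2;10m [38;2;4;2;10m[48;2;4;2;10m [0m
</frame>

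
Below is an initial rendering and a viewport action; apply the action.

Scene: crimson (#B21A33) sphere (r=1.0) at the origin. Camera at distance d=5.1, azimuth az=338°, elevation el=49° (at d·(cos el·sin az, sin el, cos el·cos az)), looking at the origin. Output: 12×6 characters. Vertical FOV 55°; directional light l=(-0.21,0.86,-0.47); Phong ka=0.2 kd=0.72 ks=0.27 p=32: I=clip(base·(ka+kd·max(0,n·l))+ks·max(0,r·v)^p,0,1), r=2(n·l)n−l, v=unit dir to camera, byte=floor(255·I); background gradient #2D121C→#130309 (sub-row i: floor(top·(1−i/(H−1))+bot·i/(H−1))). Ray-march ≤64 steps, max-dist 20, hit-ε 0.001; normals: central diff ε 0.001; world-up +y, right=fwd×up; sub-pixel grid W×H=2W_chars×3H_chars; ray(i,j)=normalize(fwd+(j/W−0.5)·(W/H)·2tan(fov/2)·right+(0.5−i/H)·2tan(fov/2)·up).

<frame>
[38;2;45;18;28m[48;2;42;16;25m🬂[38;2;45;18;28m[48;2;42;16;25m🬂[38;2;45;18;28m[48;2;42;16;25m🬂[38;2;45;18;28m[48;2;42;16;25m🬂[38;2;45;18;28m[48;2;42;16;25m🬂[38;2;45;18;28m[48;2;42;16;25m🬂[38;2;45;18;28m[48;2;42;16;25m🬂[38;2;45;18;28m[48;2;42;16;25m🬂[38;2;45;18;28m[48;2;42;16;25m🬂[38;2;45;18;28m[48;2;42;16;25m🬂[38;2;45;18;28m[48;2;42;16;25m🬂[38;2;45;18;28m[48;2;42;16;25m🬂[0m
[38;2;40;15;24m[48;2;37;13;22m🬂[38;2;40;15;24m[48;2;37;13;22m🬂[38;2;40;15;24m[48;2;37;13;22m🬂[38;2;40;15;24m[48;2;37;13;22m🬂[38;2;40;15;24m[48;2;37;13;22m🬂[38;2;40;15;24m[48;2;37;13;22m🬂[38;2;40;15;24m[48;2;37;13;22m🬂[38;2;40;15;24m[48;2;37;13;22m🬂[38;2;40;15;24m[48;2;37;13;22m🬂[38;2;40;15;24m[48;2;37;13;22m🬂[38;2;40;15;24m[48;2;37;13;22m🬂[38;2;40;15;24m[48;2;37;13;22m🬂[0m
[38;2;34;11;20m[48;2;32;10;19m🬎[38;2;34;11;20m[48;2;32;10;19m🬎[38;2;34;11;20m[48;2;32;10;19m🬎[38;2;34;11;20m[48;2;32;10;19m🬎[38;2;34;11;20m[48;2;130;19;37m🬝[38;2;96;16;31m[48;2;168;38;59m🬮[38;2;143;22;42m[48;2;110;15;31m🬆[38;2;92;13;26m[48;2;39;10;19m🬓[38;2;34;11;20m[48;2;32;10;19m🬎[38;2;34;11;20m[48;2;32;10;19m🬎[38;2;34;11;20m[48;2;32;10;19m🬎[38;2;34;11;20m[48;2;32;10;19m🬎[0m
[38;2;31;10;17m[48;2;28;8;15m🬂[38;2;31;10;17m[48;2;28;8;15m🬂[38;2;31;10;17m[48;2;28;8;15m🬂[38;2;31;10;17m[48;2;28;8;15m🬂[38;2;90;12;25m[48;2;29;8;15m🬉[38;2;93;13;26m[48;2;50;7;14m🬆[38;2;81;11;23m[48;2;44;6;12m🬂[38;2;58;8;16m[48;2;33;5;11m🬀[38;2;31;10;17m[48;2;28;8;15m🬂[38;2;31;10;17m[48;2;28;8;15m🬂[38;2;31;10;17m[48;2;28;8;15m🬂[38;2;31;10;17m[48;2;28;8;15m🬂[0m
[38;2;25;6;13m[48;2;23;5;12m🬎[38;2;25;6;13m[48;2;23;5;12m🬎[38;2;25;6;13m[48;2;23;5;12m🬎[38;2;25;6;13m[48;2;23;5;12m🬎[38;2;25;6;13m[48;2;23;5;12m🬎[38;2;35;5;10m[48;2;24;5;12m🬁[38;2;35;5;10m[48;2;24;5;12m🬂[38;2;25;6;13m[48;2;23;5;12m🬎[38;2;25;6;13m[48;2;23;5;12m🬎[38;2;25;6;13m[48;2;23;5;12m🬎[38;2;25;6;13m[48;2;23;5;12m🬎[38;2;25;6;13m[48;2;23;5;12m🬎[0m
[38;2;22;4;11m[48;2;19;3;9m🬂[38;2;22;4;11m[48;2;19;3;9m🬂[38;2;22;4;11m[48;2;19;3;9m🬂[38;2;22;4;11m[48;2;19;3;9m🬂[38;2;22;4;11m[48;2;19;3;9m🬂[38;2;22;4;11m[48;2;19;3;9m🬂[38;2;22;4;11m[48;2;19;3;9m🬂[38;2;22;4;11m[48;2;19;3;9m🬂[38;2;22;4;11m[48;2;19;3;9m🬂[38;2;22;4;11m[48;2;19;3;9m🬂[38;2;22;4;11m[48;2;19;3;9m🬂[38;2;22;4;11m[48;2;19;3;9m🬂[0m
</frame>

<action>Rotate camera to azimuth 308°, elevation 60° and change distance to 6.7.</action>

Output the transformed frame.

<frame>
[38;2;45;18;28m[48;2;42;16;25m🬂[38;2;45;18;28m[48;2;42;16;25m🬂[38;2;45;18;28m[48;2;42;16;25m🬂[38;2;45;18;28m[48;2;42;16;25m🬂[38;2;45;18;28m[48;2;42;16;25m🬂[38;2;45;18;28m[48;2;42;16;25m🬂[38;2;45;18;28m[48;2;42;16;25m🬂[38;2;45;18;28m[48;2;42;16;25m🬂[38;2;45;18;28m[48;2;42;16;25m🬂[38;2;45;18;28m[48;2;42;16;25m🬂[38;2;45;18;28m[48;2;42;16;25m🬂[38;2;45;18;28m[48;2;42;16;25m🬂[0m
[38;2;40;15;24m[48;2;37;13;22m🬂[38;2;40;15;24m[48;2;37;13;22m🬂[38;2;40;15;24m[48;2;37;13;22m🬂[38;2;40;15;24m[48;2;37;13;22m🬂[38;2;40;15;24m[48;2;37;13;22m🬂[38;2;40;15;24m[48;2;37;13;22m🬂[38;2;40;15;24m[48;2;37;13;22m🬂[38;2;40;15;24m[48;2;37;13;22m🬂[38;2;40;15;24m[48;2;37;13;22m🬂[38;2;40;15;24m[48;2;37;13;22m🬂[38;2;40;15;24m[48;2;37;13;22m🬂[38;2;40;15;24m[48;2;37;13;22m🬂[0m
[38;2;34;11;20m[48;2;32;10;19m🬎[38;2;34;11;20m[48;2;32;10;19m🬎[38;2;34;11;20m[48;2;32;10;19m🬎[38;2;34;11;20m[48;2;32;10;19m🬎[38;2;34;11;20m[48;2;32;10;19m🬎[38;2;34;11;20m[48;2;167;31;54m🬆[38;2;35;12;21m[48;2;129;18;36m🬂[38;2;68;10;19m[48;2;34;11;20m🬏[38;2;34;11;20m[48;2;32;10;19m🬎[38;2;34;11;20m[48;2;32;10;19m🬎[38;2;34;11;20m[48;2;32;10;19m🬎[38;2;34;11;20m[48;2;32;10;19m🬎[0m
[38;2;31;10;17m[48;2;28;8;15m🬂[38;2;31;10;17m[48;2;28;8;15m🬂[38;2;31;10;17m[48;2;28;8;15m🬂[38;2;31;10;17m[48;2;28;8;15m🬂[38;2;31;10;17m[48;2;28;8;15m🬂[38;2;125;18;35m[48;2;45;8;16m🬎[38;2;104;14;29m[48;2;51;7;14m🬆[38;2;54;7;15m[48;2;30;8;14m🬀[38;2;31;10;17m[48;2;28;8;15m🬂[38;2;31;10;17m[48;2;28;8;15m🬂[38;2;31;10;17m[48;2;28;8;15m🬂[38;2;31;10;17m[48;2;28;8;15m🬂[0m
[38;2;25;6;13m[48;2;23;5;12m🬎[38;2;25;6;13m[48;2;23;5;12m🬎[38;2;25;6;13m[48;2;23;5;12m🬎[38;2;25;6;13m[48;2;23;5;12m🬎[38;2;25;6;13m[48;2;23;5;12m🬎[38;2;25;6;13m[48;2;23;5;12m🬎[38;2;25;6;13m[48;2;23;5;12m🬎[38;2;25;6;13m[48;2;23;5;12m🬎[38;2;25;6;13m[48;2;23;5;12m🬎[38;2;25;6;13m[48;2;23;5;12m🬎[38;2;25;6;13m[48;2;23;5;12m🬎[38;2;25;6;13m[48;2;23;5;12m🬎[0m
[38;2;22;4;11m[48;2;19;3;9m🬂[38;2;22;4;11m[48;2;19;3;9m🬂[38;2;22;4;11m[48;2;19;3;9m🬂[38;2;22;4;11m[48;2;19;3;9m🬂[38;2;22;4;11m[48;2;19;3;9m🬂[38;2;22;4;11m[48;2;19;3;9m🬂[38;2;22;4;11m[48;2;19;3;9m🬂[38;2;22;4;11m[48;2;19;3;9m🬂[38;2;22;4;11m[48;2;19;3;9m🬂[38;2;22;4;11m[48;2;19;3;9m🬂[38;2;22;4;11m[48;2;19;3;9m🬂[38;2;22;4;11m[48;2;19;3;9m🬂[0m
</frame>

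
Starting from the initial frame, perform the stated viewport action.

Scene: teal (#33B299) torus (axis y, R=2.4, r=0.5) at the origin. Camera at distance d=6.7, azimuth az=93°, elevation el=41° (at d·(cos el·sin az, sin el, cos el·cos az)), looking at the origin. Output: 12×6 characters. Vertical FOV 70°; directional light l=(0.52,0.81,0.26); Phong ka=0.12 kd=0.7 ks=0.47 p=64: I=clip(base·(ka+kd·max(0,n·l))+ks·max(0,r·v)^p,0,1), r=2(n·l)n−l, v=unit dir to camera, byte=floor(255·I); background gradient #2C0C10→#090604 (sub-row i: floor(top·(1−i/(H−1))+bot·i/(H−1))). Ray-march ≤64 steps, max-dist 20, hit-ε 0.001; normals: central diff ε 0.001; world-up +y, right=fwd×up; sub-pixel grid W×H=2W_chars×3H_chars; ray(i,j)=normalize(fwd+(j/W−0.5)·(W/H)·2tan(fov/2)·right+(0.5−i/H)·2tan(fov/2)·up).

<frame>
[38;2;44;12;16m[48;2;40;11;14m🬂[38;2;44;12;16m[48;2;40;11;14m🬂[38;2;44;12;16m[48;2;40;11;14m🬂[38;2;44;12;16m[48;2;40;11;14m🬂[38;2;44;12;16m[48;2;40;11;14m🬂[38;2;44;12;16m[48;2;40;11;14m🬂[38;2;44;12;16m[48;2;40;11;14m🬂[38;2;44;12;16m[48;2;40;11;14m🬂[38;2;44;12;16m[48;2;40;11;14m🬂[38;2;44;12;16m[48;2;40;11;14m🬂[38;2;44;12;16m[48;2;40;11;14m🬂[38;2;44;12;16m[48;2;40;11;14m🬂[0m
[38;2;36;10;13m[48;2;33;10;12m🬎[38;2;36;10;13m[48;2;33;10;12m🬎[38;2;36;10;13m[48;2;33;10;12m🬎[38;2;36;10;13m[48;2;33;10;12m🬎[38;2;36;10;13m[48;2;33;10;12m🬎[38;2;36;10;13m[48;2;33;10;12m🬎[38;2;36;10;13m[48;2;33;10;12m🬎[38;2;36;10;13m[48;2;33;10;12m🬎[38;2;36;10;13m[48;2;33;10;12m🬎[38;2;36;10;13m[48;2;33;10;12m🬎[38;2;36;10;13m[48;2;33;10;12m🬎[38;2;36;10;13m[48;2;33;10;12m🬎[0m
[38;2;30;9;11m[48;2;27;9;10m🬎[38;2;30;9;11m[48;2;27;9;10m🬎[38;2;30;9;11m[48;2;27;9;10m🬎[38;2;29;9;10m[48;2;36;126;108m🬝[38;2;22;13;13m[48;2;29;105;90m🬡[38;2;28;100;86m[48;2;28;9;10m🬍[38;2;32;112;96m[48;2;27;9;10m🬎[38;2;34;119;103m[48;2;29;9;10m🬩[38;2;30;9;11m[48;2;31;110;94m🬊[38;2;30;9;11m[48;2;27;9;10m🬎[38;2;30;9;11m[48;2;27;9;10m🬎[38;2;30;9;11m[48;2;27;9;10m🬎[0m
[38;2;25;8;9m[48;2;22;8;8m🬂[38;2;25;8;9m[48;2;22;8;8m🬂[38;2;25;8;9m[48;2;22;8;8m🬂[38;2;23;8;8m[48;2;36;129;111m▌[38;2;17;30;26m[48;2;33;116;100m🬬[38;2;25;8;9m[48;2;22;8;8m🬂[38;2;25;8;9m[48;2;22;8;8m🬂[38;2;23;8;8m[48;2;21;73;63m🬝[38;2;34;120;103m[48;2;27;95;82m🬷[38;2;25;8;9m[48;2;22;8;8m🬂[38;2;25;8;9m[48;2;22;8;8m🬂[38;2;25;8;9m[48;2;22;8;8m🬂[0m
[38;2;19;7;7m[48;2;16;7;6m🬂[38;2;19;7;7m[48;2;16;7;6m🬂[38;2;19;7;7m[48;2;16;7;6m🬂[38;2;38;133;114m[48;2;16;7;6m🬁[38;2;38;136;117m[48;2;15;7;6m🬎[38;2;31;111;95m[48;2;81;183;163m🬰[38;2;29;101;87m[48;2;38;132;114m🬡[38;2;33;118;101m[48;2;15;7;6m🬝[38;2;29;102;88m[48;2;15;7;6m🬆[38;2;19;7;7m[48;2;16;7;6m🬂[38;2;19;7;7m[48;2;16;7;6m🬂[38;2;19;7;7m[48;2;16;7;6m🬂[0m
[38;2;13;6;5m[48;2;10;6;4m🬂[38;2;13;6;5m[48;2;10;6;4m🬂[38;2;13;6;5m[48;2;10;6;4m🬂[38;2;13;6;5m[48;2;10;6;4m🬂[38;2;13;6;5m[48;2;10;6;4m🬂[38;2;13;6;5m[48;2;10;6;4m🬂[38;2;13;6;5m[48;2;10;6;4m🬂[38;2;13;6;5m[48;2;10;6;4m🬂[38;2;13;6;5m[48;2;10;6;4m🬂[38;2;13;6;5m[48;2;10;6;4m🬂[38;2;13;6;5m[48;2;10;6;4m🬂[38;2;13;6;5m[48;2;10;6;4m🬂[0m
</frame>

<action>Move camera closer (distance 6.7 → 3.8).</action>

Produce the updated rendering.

<frame>
[38;2;44;12;16m[48;2;40;11;14m🬂[38;2;44;12;16m[48;2;40;11;14m🬂[38;2;44;12;16m[48;2;40;11;14m🬂[38;2;44;12;16m[48;2;40;11;14m🬂[38;2;44;12;16m[48;2;40;11;14m🬂[38;2;44;12;16m[48;2;40;11;14m🬂[38;2;44;12;16m[48;2;40;11;14m🬂[38;2;44;12;16m[48;2;40;11;14m🬂[38;2;44;12;16m[48;2;40;11;14m🬂[38;2;44;12;16m[48;2;40;11;14m🬂[38;2;44;12;16m[48;2;40;11;14m🬂[38;2;44;12;16m[48;2;40;11;14m🬂[0m
[38;2;36;10;13m[48;2;33;10;12m🬎[38;2;36;10;13m[48;2;33;10;12m🬎[38;2;36;10;13m[48;2;33;10;12m🬎[38;2;35;10;12m[48;2;33;116;99m🬝[38;2;36;10;13m[48;2;35;125;107m🬎[38;2;36;10;13m[48;2;36;129;110m🬎[38;2;36;10;13m[48;2;57;156;137m🬎[38;2;36;10;13m[48;2;41;144;124m🬎[38;2;36;10;13m[48;2;34;120;103m🬎[38;2;36;10;13m[48;2;33;10;12m🬎[38;2;36;10;13m[48;2;33;10;12m🬎[38;2;36;10;13m[48;2;33;10;12m🬎[0m
[38;2;30;9;11m[48;2;27;9;10m🬎[38;2;29;9;10m[48;2;33;117;100m🬝[38;2;23;32;29m[48;2;30;105;90m🬟[38;2;26;93;80m[48;2;8;29;25m🬆[38;2;24;85;72m[48;2;16;15;14m🬂[38;2;21;74;64m[48;2;28;9;10m🬂[38;2;23;83;72m[48;2;28;9;10m🬂[38;2;32;113;97m[48;2;22;12;12m🬂[38;2;36;126;108m[48;2;18;35;31m🬊[38;2;35;124;107m[48;2;24;86;74m🬬[38;2;35;125;107m[48;2;30;9;11m🬱[38;2;30;9;11m[48;2;27;9;10m🬎[0m
[38;2;38;134;115m[48;2;23;8;8m🬦[38;2;33;117;101m[48;2;25;89;76m▌[38;2;15;53;46m[48;2;7;26;22m🬄[38;2;6;21;18m[48;2;22;8;8m🬀[38;2;25;8;9m[48;2;22;8;8m🬂[38;2;25;8;9m[48;2;22;8;8m🬂[38;2;25;8;9m[48;2;22;8;8m🬂[38;2;25;8;9m[48;2;22;8;8m🬂[38;2;25;8;9m[48;2;22;8;8m🬂[38;2;19;69;59m[48;2;15;18;16m🬉[38;2;32;114;98m[48;2;26;91;78m🬨[38;2;25;8;9m[48;2;33;118;101m🬁[0m
[38;2;38;134;115m[48;2;39;140;120m🬉[38;2;26;94;80m[48;2;33;118;101m🬉[38;2;10;36;30m[48;2;22;78;67m🬊[38;2;17;7;6m[48;2;10;36;31m🬬[38;2;19;7;7m[48;2;16;7;6m🬂[38;2;19;7;7m[48;2;16;7;6m🬂[38;2;19;7;7m[48;2;16;7;6m🬂[38;2;19;7;7m[48;2;16;7;6m🬂[38;2;19;7;7m[48;2;16;7;6m🬂[38;2;16;19;17m[48;2;20;74;63m🬆[38;2;26;92;79m[48;2;31;111;96m🬄[38;2;34;120;103m[48;2;35;122;105m🬆[0m
[38;2;40;141;121m[48;2;9;6;4m🬬[38;2;36;129;111m[48;2;39;140;120m🬉[38;2;30;107;92m[48;2;36;129;111m🬊[38;2;19;68;58m[48;2;31;109;93m🬂[38;2;11;18;16m[48;2;26;92;79m🬂[38;2;13;6;5m[48;2;22;80;69m🬂[38;2;13;6;5m[48;2;22;79;68m🬂[38;2;13;6;5m[48;2;25;90;77m🬂[38;2;17;62;53m[48;2;30;105;90m🬂[38;2;28;99;85m[48;2;33;119;102m🬂[38;2;33;116;100m[48;2;35;126;108m🬀[38;2;35;124;107m[48;2;33;117;101m🬕[0m
</frame>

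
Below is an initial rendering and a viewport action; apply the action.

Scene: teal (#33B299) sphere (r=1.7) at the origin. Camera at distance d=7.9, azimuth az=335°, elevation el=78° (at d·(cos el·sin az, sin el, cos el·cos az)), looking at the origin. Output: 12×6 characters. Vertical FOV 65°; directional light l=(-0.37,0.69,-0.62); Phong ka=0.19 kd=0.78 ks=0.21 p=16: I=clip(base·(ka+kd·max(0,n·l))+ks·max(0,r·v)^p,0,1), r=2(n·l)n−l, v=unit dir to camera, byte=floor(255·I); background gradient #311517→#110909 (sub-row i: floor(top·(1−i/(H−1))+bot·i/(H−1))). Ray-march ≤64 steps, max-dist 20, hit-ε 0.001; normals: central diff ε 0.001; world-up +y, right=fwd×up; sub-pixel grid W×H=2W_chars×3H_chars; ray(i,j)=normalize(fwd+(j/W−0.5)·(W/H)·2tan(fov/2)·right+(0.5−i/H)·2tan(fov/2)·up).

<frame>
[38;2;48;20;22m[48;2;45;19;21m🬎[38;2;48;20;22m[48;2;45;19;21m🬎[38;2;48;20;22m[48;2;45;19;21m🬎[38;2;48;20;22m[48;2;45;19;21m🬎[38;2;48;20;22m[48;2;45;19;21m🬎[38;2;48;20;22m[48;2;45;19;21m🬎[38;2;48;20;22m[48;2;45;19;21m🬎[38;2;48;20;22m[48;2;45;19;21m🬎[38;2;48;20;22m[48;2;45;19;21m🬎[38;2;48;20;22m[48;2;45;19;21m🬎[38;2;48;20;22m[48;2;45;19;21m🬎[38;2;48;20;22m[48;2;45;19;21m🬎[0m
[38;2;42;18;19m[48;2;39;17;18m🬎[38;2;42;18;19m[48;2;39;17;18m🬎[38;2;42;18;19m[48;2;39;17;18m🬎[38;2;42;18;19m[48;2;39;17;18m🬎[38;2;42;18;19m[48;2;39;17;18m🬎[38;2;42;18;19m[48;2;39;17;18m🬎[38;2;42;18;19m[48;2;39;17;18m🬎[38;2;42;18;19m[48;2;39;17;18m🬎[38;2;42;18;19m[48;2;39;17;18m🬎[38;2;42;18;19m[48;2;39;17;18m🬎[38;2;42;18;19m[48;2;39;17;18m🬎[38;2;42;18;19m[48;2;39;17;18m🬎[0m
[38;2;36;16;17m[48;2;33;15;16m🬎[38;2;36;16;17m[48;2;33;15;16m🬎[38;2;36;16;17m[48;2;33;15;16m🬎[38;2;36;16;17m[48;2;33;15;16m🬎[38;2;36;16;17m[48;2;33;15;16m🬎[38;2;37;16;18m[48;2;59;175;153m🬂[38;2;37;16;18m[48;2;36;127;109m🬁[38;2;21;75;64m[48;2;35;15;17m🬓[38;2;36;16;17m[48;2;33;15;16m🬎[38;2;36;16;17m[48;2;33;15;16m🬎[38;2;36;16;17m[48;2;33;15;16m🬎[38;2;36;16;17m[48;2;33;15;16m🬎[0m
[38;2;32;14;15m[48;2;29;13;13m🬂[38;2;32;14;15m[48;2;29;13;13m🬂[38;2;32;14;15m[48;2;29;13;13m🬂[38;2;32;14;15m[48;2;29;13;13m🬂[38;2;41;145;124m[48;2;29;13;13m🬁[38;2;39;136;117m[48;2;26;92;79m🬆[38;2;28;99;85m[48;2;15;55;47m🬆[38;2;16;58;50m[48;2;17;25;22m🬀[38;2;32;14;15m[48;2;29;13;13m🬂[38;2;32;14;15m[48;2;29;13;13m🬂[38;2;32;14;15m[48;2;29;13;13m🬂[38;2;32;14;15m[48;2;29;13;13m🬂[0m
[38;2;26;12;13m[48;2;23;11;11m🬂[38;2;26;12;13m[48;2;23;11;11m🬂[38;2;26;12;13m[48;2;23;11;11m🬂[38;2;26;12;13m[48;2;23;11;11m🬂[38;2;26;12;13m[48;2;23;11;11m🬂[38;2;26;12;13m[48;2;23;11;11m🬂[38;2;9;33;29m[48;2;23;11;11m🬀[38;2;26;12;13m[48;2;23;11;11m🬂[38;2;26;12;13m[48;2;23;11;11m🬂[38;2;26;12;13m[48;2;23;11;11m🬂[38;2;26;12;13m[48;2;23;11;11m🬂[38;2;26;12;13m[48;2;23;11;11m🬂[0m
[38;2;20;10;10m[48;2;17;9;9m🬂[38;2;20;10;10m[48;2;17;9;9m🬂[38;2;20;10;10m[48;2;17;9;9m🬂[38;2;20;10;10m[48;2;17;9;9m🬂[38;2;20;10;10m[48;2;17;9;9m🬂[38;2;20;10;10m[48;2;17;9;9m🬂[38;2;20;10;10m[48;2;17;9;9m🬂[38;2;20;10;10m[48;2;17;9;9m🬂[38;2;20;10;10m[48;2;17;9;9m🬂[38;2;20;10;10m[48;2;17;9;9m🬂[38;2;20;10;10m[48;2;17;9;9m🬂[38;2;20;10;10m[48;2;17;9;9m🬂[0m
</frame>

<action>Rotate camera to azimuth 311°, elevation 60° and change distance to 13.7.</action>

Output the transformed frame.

<frame>
[38;2;48;20;22m[48;2;45;19;21m🬎[38;2;48;20;22m[48;2;45;19;21m🬎[38;2;48;20;22m[48;2;45;19;21m🬎[38;2;48;20;22m[48;2;45;19;21m🬎[38;2;48;20;22m[48;2;45;19;21m🬎[38;2;48;20;22m[48;2;45;19;21m🬎[38;2;48;20;22m[48;2;45;19;21m🬎[38;2;48;20;22m[48;2;45;19;21m🬎[38;2;48;20;22m[48;2;45;19;21m🬎[38;2;48;20;22m[48;2;45;19;21m🬎[38;2;48;20;22m[48;2;45;19;21m🬎[38;2;48;20;22m[48;2;45;19;21m🬎[0m
[38;2;42;18;19m[48;2;39;17;18m🬎[38;2;42;18;19m[48;2;39;17;18m🬎[38;2;42;18;19m[48;2;39;17;18m🬎[38;2;42;18;19m[48;2;39;17;18m🬎[38;2;42;18;19m[48;2;39;17;18m🬎[38;2;42;18;19m[48;2;39;17;18m🬎[38;2;42;18;19m[48;2;39;17;18m🬎[38;2;42;18;19m[48;2;39;17;18m🬎[38;2;42;18;19m[48;2;39;17;18m🬎[38;2;42;18;19m[48;2;39;17;18m🬎[38;2;42;18;19m[48;2;39;17;18m🬎[38;2;42;18;19m[48;2;39;17;18m🬎[0m
[38;2;36;16;17m[48;2;33;15;16m🬎[38;2;36;16;17m[48;2;33;15;16m🬎[38;2;36;16;17m[48;2;33;15;16m🬎[38;2;36;16;17m[48;2;33;15;16m🬎[38;2;36;16;17m[48;2;33;15;16m🬎[38;2;35;15;17m[48;2;48;168;144m🬝[38;2;32;25;25m[48;2;37;129;111m🬬[38;2;36;16;17m[48;2;33;15;16m🬎[38;2;36;16;17m[48;2;33;15;16m🬎[38;2;36;16;17m[48;2;33;15;16m🬎[38;2;36;16;17m[48;2;33;15;16m🬎[38;2;36;16;17m[48;2;33;15;16m🬎[0m
[38;2;32;14;15m[48;2;29;13;13m🬂[38;2;32;14;15m[48;2;29;13;13m🬂[38;2;32;14;15m[48;2;29;13;13m🬂[38;2;32;14;15m[48;2;29;13;13m🬂[38;2;32;14;15m[48;2;29;13;13m🬂[38;2;38;127;109m[48;2;29;13;13m🬉[38;2;24;86;74m[48;2;19;26;23m🬄[38;2;32;14;15m[48;2;29;13;13m🬂[38;2;32;14;15m[48;2;29;13;13m🬂[38;2;32;14;15m[48;2;29;13;13m🬂[38;2;32;14;15m[48;2;29;13;13m🬂[38;2;32;14;15m[48;2;29;13;13m🬂[0m
[38;2;26;12;13m[48;2;23;11;11m🬂[38;2;26;12;13m[48;2;23;11;11m🬂[38;2;26;12;13m[48;2;23;11;11m🬂[38;2;26;12;13m[48;2;23;11;11m🬂[38;2;26;12;13m[48;2;23;11;11m🬂[38;2;26;12;13m[48;2;23;11;11m🬂[38;2;26;12;13m[48;2;23;11;11m🬂[38;2;26;12;13m[48;2;23;11;11m🬂[38;2;26;12;13m[48;2;23;11;11m🬂[38;2;26;12;13m[48;2;23;11;11m🬂[38;2;26;12;13m[48;2;23;11;11m🬂[38;2;26;12;13m[48;2;23;11;11m🬂[0m
[38;2;20;10;10m[48;2;17;9;9m🬂[38;2;20;10;10m[48;2;17;9;9m🬂[38;2;20;10;10m[48;2;17;9;9m🬂[38;2;20;10;10m[48;2;17;9;9m🬂[38;2;20;10;10m[48;2;17;9;9m🬂[38;2;20;10;10m[48;2;17;9;9m🬂[38;2;20;10;10m[48;2;17;9;9m🬂[38;2;20;10;10m[48;2;17;9;9m🬂[38;2;20;10;10m[48;2;17;9;9m🬂[38;2;20;10;10m[48;2;17;9;9m🬂[38;2;20;10;10m[48;2;17;9;9m🬂[38;2;20;10;10m[48;2;17;9;9m🬂[0m
</frame>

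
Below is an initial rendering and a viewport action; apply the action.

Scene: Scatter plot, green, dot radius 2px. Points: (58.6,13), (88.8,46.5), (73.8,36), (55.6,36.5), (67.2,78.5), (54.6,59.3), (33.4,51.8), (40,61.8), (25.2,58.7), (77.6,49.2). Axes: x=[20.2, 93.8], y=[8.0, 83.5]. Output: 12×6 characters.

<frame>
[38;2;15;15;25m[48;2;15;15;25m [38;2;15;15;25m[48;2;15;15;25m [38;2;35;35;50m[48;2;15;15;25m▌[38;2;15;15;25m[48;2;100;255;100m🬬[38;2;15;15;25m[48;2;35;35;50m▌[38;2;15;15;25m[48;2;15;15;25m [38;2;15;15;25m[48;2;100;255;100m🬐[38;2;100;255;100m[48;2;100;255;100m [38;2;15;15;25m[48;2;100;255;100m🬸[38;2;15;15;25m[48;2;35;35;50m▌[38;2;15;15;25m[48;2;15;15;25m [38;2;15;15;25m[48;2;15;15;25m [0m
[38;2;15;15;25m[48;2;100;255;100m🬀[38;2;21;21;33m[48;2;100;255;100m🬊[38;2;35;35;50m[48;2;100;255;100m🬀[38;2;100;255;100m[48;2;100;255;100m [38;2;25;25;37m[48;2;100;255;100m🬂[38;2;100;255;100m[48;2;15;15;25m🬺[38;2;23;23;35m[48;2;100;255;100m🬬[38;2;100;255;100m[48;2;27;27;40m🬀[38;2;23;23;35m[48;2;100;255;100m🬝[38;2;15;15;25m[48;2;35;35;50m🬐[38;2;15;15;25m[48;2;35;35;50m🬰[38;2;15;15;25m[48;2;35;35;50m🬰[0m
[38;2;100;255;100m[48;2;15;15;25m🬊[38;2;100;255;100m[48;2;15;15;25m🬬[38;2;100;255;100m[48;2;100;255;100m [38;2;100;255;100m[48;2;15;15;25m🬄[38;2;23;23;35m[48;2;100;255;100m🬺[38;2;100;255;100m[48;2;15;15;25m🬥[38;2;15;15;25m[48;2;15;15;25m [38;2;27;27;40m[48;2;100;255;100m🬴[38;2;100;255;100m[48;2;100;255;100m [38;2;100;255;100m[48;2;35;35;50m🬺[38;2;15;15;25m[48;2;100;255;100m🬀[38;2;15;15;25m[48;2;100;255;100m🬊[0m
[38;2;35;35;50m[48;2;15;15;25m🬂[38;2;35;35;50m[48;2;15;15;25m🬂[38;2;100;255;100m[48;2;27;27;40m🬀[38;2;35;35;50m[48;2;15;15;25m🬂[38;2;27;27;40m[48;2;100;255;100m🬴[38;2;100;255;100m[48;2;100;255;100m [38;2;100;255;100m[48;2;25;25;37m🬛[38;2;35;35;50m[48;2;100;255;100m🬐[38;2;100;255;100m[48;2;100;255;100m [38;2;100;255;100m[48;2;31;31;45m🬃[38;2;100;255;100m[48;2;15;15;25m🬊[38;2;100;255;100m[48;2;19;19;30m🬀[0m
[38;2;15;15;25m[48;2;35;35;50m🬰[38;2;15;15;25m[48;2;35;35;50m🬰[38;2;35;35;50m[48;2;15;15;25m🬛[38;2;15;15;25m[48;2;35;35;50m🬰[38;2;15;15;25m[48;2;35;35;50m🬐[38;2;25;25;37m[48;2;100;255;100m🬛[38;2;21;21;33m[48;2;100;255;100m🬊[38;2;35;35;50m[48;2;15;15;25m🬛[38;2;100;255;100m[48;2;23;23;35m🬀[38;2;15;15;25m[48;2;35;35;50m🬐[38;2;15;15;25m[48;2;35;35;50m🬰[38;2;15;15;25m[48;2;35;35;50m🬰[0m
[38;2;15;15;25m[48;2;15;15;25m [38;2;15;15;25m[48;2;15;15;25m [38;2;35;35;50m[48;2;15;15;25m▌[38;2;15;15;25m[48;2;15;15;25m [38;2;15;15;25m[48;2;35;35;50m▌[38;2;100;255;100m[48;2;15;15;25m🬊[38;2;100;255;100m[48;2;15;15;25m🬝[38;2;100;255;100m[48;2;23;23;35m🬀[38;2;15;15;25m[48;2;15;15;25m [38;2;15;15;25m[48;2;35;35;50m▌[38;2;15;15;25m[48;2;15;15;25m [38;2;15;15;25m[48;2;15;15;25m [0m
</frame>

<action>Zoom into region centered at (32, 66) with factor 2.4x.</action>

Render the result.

<frame>
[38;2;15;15;25m[48;2;15;15;25m [38;2;15;15;25m[48;2;15;15;25m [38;2;35;35;50m[48;2;15;15;25m▌[38;2;15;15;25m[48;2;15;15;25m [38;2;15;15;25m[48;2;35;35;50m▌[38;2;15;15;25m[48;2;15;15;25m [38;2;15;15;25m[48;2;15;15;25m [38;2;35;35;50m[48;2;15;15;25m▌[38;2;15;15;25m[48;2;15;15;25m [38;2;15;15;25m[48;2;35;35;50m▌[38;2;15;15;25m[48;2;15;15;25m [38;2;15;15;25m[48;2;15;15;25m [0m
[38;2;15;15;25m[48;2;35;35;50m🬰[38;2;15;15;25m[48;2;35;35;50m🬰[38;2;35;35;50m[48;2;15;15;25m🬛[38;2;15;15;25m[48;2;35;35;50m🬰[38;2;15;15;25m[48;2;35;35;50m🬐[38;2;15;15;25m[48;2;35;35;50m🬰[38;2;15;15;25m[48;2;35;35;50m🬰[38;2;35;35;50m[48;2;15;15;25m🬛[38;2;15;15;25m[48;2;35;35;50m🬰[38;2;15;15;25m[48;2;35;35;50m🬐[38;2;15;15;25m[48;2;35;35;50m🬰[38;2;15;15;25m[48;2;35;35;50m🬰[0m
[38;2;15;15;25m[48;2;15;15;25m [38;2;15;15;25m[48;2;15;15;25m [38;2;35;35;50m[48;2;15;15;25m▌[38;2;15;15;25m[48;2;15;15;25m [38;2;15;15;25m[48;2;35;35;50m▌[38;2;15;15;25m[48;2;15;15;25m [38;2;15;15;25m[48;2;15;15;25m [38;2;35;35;50m[48;2;15;15;25m▌[38;2;15;15;25m[48;2;100;255;100m🬝[38;2;15;15;25m[48;2;35;35;50m▌[38;2;15;15;25m[48;2;15;15;25m [38;2;15;15;25m[48;2;15;15;25m [0m
[38;2;35;35;50m[48;2;15;15;25m🬂[38;2;35;35;50m[48;2;15;15;25m🬂[38;2;31;31;45m[48;2;100;255;100m🬝[38;2;100;255;100m[48;2;28;28;41m🬱[38;2;35;35;50m[48;2;15;15;25m🬨[38;2;35;35;50m[48;2;15;15;25m🬂[38;2;35;35;50m[48;2;15;15;25m🬂[38;2;100;255;100m[48;2;31;31;45m🬇[38;2;100;255;100m[48;2;100;255;100m [38;2;100;255;100m[48;2;35;35;50m🬛[38;2;35;35;50m[48;2;15;15;25m🬂[38;2;35;35;50m[48;2;15;15;25m🬂[0m
[38;2;15;15;25m[48;2;35;35;50m🬰[38;2;15;15;25m[48;2;35;35;50m🬰[38;2;100;255;100m[48;2;28;28;41m🬊[38;2;100;255;100m[48;2;15;15;25m🬝[38;2;100;255;100m[48;2;31;31;45m🬀[38;2;15;15;25m[48;2;35;35;50m🬰[38;2;23;23;35m[48;2;100;255;100m🬬[38;2;35;35;50m[48;2;15;15;25m🬛[38;2;23;23;35m[48;2;100;255;100m🬺[38;2;15;15;25m[48;2;35;35;50m🬐[38;2;15;15;25m[48;2;35;35;50m🬰[38;2;15;15;25m[48;2;35;35;50m🬰[0m
[38;2;15;15;25m[48;2;15;15;25m [38;2;15;15;25m[48;2;15;15;25m [38;2;35;35;50m[48;2;15;15;25m▌[38;2;15;15;25m[48;2;15;15;25m [38;2;15;15;25m[48;2;35;35;50m▌[38;2;15;15;25m[48;2;100;255;100m🬐[38;2;100;255;100m[48;2;100;255;100m [38;2;23;23;35m[48;2;100;255;100m🬸[38;2;15;15;25m[48;2;15;15;25m [38;2;15;15;25m[48;2;35;35;50m▌[38;2;15;15;25m[48;2;15;15;25m [38;2;15;15;25m[48;2;15;15;25m [0m
</frame>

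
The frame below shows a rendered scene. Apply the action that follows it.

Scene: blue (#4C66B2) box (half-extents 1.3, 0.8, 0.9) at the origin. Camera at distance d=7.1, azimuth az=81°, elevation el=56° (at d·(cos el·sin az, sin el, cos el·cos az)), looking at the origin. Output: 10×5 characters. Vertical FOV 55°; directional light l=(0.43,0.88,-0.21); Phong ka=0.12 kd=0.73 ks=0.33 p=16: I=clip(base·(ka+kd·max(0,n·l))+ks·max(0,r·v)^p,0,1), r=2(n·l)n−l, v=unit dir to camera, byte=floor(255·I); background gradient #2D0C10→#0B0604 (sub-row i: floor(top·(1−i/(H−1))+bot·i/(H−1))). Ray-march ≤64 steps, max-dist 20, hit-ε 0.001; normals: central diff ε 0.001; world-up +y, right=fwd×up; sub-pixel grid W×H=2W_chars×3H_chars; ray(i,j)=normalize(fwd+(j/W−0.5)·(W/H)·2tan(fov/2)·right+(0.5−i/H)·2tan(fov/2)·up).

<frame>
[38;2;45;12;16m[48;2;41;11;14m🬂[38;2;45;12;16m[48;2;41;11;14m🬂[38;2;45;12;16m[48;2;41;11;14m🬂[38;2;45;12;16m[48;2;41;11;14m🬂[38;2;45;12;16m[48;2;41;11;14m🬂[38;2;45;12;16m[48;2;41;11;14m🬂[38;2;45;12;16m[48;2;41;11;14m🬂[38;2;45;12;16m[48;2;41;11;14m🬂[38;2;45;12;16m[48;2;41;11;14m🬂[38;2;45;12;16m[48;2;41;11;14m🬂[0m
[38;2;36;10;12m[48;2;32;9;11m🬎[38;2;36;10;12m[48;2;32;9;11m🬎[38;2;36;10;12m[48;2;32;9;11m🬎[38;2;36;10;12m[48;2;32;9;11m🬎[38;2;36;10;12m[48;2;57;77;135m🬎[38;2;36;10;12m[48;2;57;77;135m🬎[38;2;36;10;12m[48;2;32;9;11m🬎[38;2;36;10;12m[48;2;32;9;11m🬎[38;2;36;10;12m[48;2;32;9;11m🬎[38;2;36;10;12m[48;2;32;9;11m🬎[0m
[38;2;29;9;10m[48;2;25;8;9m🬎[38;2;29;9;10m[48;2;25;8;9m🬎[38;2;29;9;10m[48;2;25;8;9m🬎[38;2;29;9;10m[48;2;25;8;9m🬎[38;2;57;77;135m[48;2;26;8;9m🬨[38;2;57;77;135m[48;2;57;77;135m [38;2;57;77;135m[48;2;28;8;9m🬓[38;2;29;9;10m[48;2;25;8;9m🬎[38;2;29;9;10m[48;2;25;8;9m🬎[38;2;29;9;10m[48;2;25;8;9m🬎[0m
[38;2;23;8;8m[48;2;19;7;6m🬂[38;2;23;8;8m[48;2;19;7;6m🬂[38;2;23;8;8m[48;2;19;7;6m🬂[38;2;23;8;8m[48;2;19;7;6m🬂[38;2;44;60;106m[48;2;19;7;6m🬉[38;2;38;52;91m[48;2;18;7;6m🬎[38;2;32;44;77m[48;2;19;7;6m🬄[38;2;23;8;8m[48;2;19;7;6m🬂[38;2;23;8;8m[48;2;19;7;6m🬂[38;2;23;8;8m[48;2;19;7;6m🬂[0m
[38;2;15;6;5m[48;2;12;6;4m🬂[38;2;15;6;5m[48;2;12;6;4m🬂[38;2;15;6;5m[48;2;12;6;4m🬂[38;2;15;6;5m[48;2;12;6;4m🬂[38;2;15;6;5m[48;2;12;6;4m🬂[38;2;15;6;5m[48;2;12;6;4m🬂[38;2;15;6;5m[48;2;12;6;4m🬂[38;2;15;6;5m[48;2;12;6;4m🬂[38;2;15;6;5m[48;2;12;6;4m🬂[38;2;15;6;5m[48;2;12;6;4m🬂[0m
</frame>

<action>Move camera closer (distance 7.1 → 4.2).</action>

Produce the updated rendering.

<frame>
[38;2;45;12;16m[48;2;41;11;14m🬂[38;2;45;12;16m[48;2;41;11;14m🬂[38;2;45;12;16m[48;2;41;11;14m🬂[38;2;45;12;16m[48;2;41;11;14m🬂[38;2;45;12;16m[48;2;41;11;14m🬂[38;2;45;12;16m[48;2;41;11;14m🬂[38;2;45;12;16m[48;2;41;11;14m🬂[38;2;45;12;16m[48;2;41;11;14m🬂[38;2;45;12;16m[48;2;41;11;14m🬂[38;2;45;12;16m[48;2;41;11;14m🬂[0m
[38;2;36;10;12m[48;2;32;9;11m🬎[38;2;36;10;12m[48;2;32;9;11m🬎[38;2;36;10;12m[48;2;32;9;11m🬎[38;2;57;77;135m[48;2;34;9;12m▐[38;2;57;77;135m[48;2;57;77;135m [38;2;57;77;135m[48;2;57;77;135m [38;2;57;77;135m[48;2;37;10;13m🬺[38;2;36;10;12m[48;2;32;9;11m🬎[38;2;36;10;12m[48;2;32;9;11m🬎[38;2;36;10;12m[48;2;32;9;11m🬎[0m
[38;2;29;9;10m[48;2;25;8;9m🬎[38;2;29;9;10m[48;2;25;8;9m🬎[38;2;29;9;10m[48;2;25;8;9m🬎[38;2;57;77;135m[48;2;27;8;9m▐[38;2;57;77;135m[48;2;57;77;135m [38;2;57;77;135m[48;2;57;77;135m [38;2;57;77;135m[48;2;57;77;135m [38;2;57;77;135m[48;2;28;8;9m🬓[38;2;29;9;10m[48;2;25;8;9m🬎[38;2;29;9;10m[48;2;25;8;9m🬎[0m
[38;2;23;8;8m[48;2;19;7;6m🬂[38;2;23;8;8m[48;2;19;7;6m🬂[38;2;23;8;8m[48;2;19;7;6m🬂[38;2;57;77;135m[48;2;20;7;7m▐[38;2;57;77;135m[48;2;32;44;77m🬝[38;2;57;77;135m[48;2;32;44;77m🬎[38;2;57;77;135m[48;2;32;44;77m🬎[38;2;52;70;123m[48;2;18;7;6m🬝[38;2;23;8;8m[48;2;19;7;6m🬂[38;2;23;8;8m[48;2;19;7;6m🬂[0m
[38;2;15;6;5m[48;2;12;6;4m🬂[38;2;15;6;5m[48;2;12;6;4m🬂[38;2;15;6;5m[48;2;12;6;4m🬂[38;2;32;44;77m[48;2;12;6;4m🬁[38;2;32;44;77m[48;2;11;6;4m🬎[38;2;32;44;77m[48;2;12;6;4m🬂[38;2;32;44;77m[48;2;12;6;4m🬂[38;2;15;6;5m[48;2;12;6;4m🬂[38;2;15;6;5m[48;2;12;6;4m🬂[38;2;15;6;5m[48;2;12;6;4m🬂[0m
</frame>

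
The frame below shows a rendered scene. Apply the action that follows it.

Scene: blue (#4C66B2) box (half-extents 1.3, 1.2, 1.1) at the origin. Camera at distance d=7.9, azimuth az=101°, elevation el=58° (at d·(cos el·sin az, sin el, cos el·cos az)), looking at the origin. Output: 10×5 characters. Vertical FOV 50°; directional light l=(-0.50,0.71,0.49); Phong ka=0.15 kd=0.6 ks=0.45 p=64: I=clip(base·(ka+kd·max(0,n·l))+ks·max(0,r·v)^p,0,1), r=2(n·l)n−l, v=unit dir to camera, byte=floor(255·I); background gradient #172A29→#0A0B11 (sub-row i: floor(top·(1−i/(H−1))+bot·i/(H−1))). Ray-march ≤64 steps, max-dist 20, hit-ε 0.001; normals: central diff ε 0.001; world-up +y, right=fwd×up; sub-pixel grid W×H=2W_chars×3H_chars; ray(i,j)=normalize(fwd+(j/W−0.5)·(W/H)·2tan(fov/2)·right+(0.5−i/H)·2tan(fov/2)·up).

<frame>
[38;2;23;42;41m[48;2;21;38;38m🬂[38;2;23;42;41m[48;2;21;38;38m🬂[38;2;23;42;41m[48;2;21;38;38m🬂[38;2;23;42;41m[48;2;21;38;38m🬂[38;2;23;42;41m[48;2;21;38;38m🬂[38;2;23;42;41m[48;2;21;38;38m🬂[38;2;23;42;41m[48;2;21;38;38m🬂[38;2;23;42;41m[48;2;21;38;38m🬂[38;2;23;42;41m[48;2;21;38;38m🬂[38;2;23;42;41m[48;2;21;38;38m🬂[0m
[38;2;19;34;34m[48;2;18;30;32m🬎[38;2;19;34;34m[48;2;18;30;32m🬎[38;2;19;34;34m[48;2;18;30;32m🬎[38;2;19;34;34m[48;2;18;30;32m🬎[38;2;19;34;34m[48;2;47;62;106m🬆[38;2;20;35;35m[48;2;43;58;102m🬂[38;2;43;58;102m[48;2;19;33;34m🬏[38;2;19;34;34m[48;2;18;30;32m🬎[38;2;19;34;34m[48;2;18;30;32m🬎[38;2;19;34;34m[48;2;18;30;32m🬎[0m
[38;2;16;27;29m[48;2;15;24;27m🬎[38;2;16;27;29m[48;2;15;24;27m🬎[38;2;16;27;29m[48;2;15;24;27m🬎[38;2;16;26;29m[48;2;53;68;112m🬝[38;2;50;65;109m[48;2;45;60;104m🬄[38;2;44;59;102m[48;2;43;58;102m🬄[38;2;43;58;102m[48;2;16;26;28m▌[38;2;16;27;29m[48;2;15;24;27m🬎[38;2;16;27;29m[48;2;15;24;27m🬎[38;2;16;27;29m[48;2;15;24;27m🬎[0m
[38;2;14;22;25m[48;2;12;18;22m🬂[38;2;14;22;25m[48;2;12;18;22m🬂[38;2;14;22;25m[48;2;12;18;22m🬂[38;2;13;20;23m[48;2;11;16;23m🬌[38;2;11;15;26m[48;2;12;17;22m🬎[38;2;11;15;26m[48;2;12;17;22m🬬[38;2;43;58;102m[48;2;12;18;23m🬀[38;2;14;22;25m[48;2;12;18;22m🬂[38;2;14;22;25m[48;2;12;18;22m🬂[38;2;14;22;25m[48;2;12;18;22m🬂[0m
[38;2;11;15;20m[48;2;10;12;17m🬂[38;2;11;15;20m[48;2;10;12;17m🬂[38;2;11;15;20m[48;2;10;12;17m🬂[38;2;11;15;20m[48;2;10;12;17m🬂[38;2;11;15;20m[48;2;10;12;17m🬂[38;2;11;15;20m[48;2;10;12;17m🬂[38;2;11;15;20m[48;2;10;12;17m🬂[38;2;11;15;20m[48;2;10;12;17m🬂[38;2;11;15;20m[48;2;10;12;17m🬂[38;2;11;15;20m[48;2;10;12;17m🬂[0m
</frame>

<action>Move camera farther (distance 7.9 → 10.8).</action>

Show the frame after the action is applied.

<frame>
[38;2;23;42;41m[48;2;21;38;38m🬂[38;2;23;42;41m[48;2;21;38;38m🬂[38;2;23;42;41m[48;2;21;38;38m🬂[38;2;23;42;41m[48;2;21;38;38m🬂[38;2;23;42;41m[48;2;21;38;38m🬂[38;2;23;42;41m[48;2;21;38;38m🬂[38;2;23;42;41m[48;2;21;38;38m🬂[38;2;23;42;41m[48;2;21;38;38m🬂[38;2;23;42;41m[48;2;21;38;38m🬂[38;2;23;42;41m[48;2;21;38;38m🬂[0m
[38;2;19;34;34m[48;2;18;30;32m🬎[38;2;19;34;34m[48;2;18;30;32m🬎[38;2;19;34;34m[48;2;18;30;32m🬎[38;2;19;34;34m[48;2;18;30;32m🬎[38;2;19;33;34m[48;2;46;61;104m🬝[38;2;19;34;34m[48;2;43;58;102m🬎[38;2;19;34;34m[48;2;18;30;32m🬎[38;2;19;34;34m[48;2;18;30;32m🬎[38;2;19;34;34m[48;2;18;30;32m🬎[38;2;19;34;34m[48;2;18;30;32m🬎[0m
[38;2;16;27;29m[48;2;15;24;27m🬎[38;2;16;27;29m[48;2;15;24;27m🬎[38;2;16;27;29m[48;2;15;24;27m🬎[38;2;16;27;29m[48;2;15;24;27m🬎[38;2;17;28;30m[48;2;46;61;105m🬀[38;2;44;59;102m[48;2;43;58;102m🬄[38;2;16;27;29m[48;2;15;24;27m🬎[38;2;16;27;29m[48;2;15;24;27m🬎[38;2;16;27;29m[48;2;15;24;27m🬎[38;2;16;27;29m[48;2;15;24;27m🬎[0m
[38;2;14;22;25m[48;2;12;18;22m🬂[38;2;14;22;25m[48;2;12;18;22m🬂[38;2;14;22;25m[48;2;12;18;22m🬂[38;2;14;22;25m[48;2;12;18;22m🬂[38;2;11;15;26m[48;2;12;18;22m🬂[38;2;11;15;26m[48;2;12;17;22m🬎[38;2;14;22;25m[48;2;12;18;22m🬂[38;2;14;22;25m[48;2;12;18;22m🬂[38;2;14;22;25m[48;2;12;18;22m🬂[38;2;14;22;25m[48;2;12;18;22m🬂[0m
[38;2;11;15;20m[48;2;10;12;17m🬂[38;2;11;15;20m[48;2;10;12;17m🬂[38;2;11;15;20m[48;2;10;12;17m🬂[38;2;11;15;20m[48;2;10;12;17m🬂[38;2;11;15;20m[48;2;10;12;17m🬂[38;2;11;15;20m[48;2;10;12;17m🬂[38;2;11;15;20m[48;2;10;12;17m🬂[38;2;11;15;20m[48;2;10;12;17m🬂[38;2;11;15;20m[48;2;10;12;17m🬂[38;2;11;15;20m[48;2;10;12;17m🬂[0m
</frame>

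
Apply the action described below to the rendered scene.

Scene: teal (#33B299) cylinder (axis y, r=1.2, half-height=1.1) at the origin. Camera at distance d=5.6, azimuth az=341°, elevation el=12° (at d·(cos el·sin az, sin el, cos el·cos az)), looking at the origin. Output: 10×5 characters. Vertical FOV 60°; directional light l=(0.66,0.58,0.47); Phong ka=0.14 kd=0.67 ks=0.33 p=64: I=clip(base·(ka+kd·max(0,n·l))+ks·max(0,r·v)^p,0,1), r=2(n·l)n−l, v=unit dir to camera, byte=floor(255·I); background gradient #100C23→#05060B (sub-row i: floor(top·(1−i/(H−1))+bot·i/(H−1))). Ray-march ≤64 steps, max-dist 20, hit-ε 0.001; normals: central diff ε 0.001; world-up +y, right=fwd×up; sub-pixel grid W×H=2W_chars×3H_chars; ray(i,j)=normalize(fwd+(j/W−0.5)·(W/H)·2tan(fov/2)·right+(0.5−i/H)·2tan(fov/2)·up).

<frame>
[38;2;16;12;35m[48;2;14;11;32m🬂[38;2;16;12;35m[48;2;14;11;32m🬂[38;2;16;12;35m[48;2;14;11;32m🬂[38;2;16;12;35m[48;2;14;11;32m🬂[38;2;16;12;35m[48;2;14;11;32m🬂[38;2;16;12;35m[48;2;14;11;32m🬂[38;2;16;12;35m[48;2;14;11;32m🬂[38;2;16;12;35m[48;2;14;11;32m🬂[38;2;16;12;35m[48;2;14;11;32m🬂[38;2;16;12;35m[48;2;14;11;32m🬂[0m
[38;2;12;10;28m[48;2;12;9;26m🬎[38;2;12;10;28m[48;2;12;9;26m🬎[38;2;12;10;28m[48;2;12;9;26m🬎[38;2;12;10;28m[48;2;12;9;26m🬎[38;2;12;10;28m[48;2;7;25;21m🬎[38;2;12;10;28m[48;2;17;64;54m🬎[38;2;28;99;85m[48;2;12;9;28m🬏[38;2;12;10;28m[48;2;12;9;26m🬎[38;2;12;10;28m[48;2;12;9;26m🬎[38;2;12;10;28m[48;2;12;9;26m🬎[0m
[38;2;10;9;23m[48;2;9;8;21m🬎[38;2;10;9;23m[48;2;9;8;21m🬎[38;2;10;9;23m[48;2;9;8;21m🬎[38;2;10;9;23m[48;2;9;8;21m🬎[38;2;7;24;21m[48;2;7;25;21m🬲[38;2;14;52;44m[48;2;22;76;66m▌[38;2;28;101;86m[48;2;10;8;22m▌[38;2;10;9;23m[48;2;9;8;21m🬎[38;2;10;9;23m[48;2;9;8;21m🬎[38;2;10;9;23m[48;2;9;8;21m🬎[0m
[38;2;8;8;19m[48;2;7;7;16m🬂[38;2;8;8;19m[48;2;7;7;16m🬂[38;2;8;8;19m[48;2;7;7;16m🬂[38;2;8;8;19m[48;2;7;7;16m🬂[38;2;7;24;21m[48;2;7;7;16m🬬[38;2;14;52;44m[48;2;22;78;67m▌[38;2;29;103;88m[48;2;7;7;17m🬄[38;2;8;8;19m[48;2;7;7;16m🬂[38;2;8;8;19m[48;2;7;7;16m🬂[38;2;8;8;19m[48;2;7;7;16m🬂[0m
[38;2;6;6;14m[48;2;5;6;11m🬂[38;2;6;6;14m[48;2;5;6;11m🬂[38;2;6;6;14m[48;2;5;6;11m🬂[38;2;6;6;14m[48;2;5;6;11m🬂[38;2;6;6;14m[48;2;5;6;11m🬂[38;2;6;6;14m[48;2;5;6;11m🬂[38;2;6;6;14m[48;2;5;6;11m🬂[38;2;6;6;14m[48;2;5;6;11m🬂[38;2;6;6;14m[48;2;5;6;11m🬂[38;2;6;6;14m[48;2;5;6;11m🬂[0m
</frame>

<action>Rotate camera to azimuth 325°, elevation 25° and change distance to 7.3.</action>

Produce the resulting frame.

<frame>
[38;2;16;12;35m[48;2;14;11;32m🬂[38;2;16;12;35m[48;2;14;11;32m🬂[38;2;16;12;35m[48;2;14;11;32m🬂[38;2;16;12;35m[48;2;14;11;32m🬂[38;2;16;12;35m[48;2;14;11;32m🬂[38;2;16;12;35m[48;2;14;11;32m🬂[38;2;16;12;35m[48;2;14;11;32m🬂[38;2;16;12;35m[48;2;14;11;32m🬂[38;2;16;12;35m[48;2;14;11;32m🬂[38;2;16;12;35m[48;2;14;11;32m🬂[0m
[38;2;12;10;28m[48;2;12;9;26m🬎[38;2;12;10;28m[48;2;12;9;26m🬎[38;2;12;10;28m[48;2;12;9;26m🬎[38;2;12;10;28m[48;2;12;9;26m🬎[38;2;12;10;28m[48;2;12;9;26m🬎[38;2;12;10;28m[48;2;12;9;26m🬎[38;2;12;10;28m[48;2;12;9;26m🬎[38;2;12;10;28m[48;2;12;9;26m🬎[38;2;12;10;28m[48;2;12;9;26m🬎[38;2;12;10;28m[48;2;12;9;26m🬎[0m
[38;2;10;9;23m[48;2;9;8;21m🬎[38;2;10;9;23m[48;2;9;8;21m🬎[38;2;10;9;23m[48;2;9;8;21m🬎[38;2;10;9;23m[48;2;9;8;21m🬎[38;2;26;94;80m[48;2;7;24;21m🬂[38;2;21;78;67m[48;2;7;25;22m🬨[38;2;29;102;87m[48;2;10;8;22m▌[38;2;10;9;23m[48;2;9;8;21m🬎[38;2;10;9;23m[48;2;9;8;21m🬎[38;2;10;9;23m[48;2;9;8;21m🬎[0m
[38;2;8;8;19m[48;2;7;7;16m🬂[38;2;8;8;19m[48;2;7;7;16m🬂[38;2;8;8;19m[48;2;7;7;16m🬂[38;2;8;8;19m[48;2;7;7;16m🬂[38;2;7;24;21m[48;2;7;7;16m🬊[38;2;18;66;56m[48;2;7;16;19m🬉[38;2;32;113;97m[48;2;7;7;17m🬀[38;2;8;8;19m[48;2;7;7;16m🬂[38;2;8;8;19m[48;2;7;7;16m🬂[38;2;8;8;19m[48;2;7;7;16m🬂[0m
[38;2;6;6;14m[48;2;5;6;11m🬂[38;2;6;6;14m[48;2;5;6;11m🬂[38;2;6;6;14m[48;2;5;6;11m🬂[38;2;6;6;14m[48;2;5;6;11m🬂[38;2;6;6;14m[48;2;5;6;11m🬂[38;2;6;6;14m[48;2;5;6;11m🬂[38;2;6;6;14m[48;2;5;6;11m🬂[38;2;6;6;14m[48;2;5;6;11m🬂[38;2;6;6;14m[48;2;5;6;11m🬂[38;2;6;6;14m[48;2;5;6;11m🬂[0m
</frame>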